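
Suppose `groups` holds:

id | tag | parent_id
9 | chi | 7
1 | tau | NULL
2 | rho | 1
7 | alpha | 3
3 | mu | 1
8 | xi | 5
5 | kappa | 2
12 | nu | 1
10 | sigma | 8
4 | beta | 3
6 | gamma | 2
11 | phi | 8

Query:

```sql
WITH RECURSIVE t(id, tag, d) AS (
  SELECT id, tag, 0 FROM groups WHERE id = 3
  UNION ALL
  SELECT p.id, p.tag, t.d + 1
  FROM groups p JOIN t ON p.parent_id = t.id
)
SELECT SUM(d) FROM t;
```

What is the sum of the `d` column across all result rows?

4

Base: id=3 (mu) at d 0.
Iteration 1: rows with parent_id in {3} -> beta (id 4, d 1), alpha (id 7, d 1).
Iteration 2: rows with parent_id in {4,7} -> chi (id 9, d 2).
Iteration 3: no rows with parent_id in {9}; recursion stops.
SUM(d) = 0 + 1 + 1 + 2 = 4.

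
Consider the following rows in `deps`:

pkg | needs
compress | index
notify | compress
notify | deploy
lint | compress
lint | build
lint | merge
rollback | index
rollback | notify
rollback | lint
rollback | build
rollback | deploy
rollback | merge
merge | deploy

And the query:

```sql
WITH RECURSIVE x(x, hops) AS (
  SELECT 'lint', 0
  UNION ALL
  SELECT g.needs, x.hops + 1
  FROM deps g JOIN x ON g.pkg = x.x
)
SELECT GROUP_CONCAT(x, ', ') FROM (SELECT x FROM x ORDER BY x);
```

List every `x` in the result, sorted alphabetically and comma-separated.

build, compress, deploy, index, lint, merge

Base: (lint, hops=0).
Iteration 1: edges from {lint} -> (build, hops=1), (compress, hops=1), (merge, hops=1).
Iteration 2: edges from {build,compress,merge} -> (deploy, hops=2), (index, hops=2).
Iteration 3: no outgoing edges from {deploy,index}; recursion stops.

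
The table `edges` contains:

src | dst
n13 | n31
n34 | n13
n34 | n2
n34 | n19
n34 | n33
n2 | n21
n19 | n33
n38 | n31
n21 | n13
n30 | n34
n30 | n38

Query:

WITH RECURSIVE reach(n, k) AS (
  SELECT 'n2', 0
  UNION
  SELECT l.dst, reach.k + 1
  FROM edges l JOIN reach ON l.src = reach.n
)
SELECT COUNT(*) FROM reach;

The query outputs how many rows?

4

Base: (n2, k=0).
Iteration 1: edges from {n2} -> (n21, k=1).
Iteration 2: edges from {n21} -> (n13, k=2).
Iteration 3: edges from {n13} -> (n31, k=3).
Iteration 4: no outgoing edges from {n31}; recursion stops.
Total rows emitted: 4.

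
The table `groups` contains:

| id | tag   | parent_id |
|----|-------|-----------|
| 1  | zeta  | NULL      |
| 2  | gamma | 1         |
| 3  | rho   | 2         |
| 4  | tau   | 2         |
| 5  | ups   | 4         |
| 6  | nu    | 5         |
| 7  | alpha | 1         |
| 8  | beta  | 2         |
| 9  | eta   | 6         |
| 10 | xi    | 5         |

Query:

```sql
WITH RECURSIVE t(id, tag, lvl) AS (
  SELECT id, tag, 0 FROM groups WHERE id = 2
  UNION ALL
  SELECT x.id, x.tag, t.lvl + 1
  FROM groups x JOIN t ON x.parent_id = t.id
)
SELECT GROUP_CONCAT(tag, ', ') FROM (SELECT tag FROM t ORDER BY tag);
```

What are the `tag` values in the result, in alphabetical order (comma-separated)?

beta, eta, gamma, nu, rho, tau, ups, xi

Base: id=2 (gamma) at lvl 0.
Iteration 1: rows with parent_id in {2} -> rho (id 3, lvl 1), tau (id 4, lvl 1), beta (id 8, lvl 1).
Iteration 2: rows with parent_id in {3,4,8} -> ups (id 5, lvl 2).
Iteration 3: rows with parent_id in {5} -> nu (id 6, lvl 3), xi (id 10, lvl 3).
Iteration 4: rows with parent_id in {6,10} -> eta (id 9, lvl 4).
Iteration 5: no rows with parent_id in {9}; recursion stops.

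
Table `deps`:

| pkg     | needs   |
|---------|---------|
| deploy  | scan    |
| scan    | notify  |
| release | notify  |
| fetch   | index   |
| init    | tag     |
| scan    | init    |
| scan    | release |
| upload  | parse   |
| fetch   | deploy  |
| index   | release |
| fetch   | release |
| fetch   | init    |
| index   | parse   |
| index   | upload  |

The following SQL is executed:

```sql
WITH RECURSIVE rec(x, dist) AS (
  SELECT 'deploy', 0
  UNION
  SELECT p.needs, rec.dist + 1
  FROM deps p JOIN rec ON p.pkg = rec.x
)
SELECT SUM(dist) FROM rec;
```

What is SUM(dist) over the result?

Base: (deploy, dist=0).
Iteration 1: edges from {deploy} -> (scan, dist=1).
Iteration 2: edges from {scan} -> (init, dist=2), (notify, dist=2), (release, dist=2).
Iteration 3: edges from {init,notify,release} -> (notify, dist=3), (tag, dist=3).
Iteration 4: no outgoing edges from {notify,tag}; recursion stops.
SUM(dist) = 0 + 1 + 2 + 2 + 2 + 3 + 3 = 13.

13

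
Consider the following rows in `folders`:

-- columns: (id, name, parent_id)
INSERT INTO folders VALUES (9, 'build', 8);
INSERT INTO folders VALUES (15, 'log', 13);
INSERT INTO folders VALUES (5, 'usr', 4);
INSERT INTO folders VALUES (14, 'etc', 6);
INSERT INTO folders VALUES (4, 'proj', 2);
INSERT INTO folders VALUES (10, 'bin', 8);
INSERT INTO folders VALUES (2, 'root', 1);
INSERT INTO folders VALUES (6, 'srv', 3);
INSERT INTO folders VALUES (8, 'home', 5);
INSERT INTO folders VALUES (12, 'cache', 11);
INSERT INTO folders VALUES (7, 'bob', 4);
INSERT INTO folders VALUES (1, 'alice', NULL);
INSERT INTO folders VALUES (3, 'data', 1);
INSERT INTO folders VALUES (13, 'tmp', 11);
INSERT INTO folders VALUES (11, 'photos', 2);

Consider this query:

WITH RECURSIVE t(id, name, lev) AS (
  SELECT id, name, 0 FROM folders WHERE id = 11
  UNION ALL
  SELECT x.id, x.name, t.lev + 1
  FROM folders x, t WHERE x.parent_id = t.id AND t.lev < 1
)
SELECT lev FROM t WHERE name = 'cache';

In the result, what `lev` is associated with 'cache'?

Base: id=11 (photos) at lev 0.
Iteration 1: rows with parent_id in {11} -> cache (id 12, lev 1), tmp (id 13, lev 1).
Iteration 2: lev < 1 fails for all current rows; recursion stops.

1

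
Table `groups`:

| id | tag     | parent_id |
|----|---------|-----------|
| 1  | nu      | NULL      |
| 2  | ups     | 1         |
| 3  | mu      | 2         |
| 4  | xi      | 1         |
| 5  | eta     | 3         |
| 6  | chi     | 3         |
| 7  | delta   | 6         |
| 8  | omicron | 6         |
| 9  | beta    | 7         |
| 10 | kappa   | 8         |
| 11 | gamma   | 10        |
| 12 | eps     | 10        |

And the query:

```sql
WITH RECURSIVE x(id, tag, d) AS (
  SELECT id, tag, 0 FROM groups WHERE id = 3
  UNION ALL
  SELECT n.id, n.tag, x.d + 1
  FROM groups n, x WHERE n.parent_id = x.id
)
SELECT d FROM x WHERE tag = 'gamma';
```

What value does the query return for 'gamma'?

Base: id=3 (mu) at d 0.
Iteration 1: rows with parent_id in {3} -> eta (id 5, d 1), chi (id 6, d 1).
Iteration 2: rows with parent_id in {5,6} -> delta (id 7, d 2), omicron (id 8, d 2).
Iteration 3: rows with parent_id in {7,8} -> beta (id 9, d 3), kappa (id 10, d 3).
Iteration 4: rows with parent_id in {9,10} -> gamma (id 11, d 4), eps (id 12, d 4).
Iteration 5: no rows with parent_id in {11,12}; recursion stops.

4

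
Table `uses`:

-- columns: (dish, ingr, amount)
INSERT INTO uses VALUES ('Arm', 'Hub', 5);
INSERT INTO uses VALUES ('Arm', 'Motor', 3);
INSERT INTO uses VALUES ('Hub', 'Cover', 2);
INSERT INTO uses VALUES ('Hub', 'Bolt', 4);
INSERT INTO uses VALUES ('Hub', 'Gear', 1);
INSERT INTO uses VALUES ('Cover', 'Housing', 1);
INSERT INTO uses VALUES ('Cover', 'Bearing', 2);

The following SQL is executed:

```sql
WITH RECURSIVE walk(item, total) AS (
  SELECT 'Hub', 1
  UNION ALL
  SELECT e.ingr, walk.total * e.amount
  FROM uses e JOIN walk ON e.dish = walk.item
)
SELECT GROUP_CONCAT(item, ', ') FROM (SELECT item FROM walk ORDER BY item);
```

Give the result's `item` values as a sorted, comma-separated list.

Base: (Hub, total=1).
Iteration 1: components of {Hub} -> Bolt = 1*4 = 4, Cover = 1*2 = 2, Gear = 1*1 = 1.
Iteration 2: components of {Bolt,Cover,Gear} -> Bearing = 2*2 = 4, Housing = 2*1 = 2.
Iteration 3: no further components; recursion stops.

Bearing, Bolt, Cover, Gear, Housing, Hub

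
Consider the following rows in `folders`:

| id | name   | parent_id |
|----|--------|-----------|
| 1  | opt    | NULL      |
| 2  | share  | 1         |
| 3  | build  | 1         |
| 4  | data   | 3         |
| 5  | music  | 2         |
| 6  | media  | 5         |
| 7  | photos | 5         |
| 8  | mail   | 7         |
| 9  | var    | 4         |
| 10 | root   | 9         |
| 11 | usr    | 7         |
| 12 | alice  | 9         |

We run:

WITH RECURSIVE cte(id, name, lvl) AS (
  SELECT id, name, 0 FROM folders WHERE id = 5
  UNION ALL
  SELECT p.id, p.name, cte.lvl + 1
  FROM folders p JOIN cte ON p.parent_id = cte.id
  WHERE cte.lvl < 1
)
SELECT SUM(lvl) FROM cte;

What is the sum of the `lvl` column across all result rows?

2

Base: id=5 (music) at lvl 0.
Iteration 1: rows with parent_id in {5} -> media (id 6, lvl 1), photos (id 7, lvl 1).
Iteration 2: lvl < 1 fails for all current rows; recursion stops.
SUM(lvl) = 0 + 1 + 1 = 2.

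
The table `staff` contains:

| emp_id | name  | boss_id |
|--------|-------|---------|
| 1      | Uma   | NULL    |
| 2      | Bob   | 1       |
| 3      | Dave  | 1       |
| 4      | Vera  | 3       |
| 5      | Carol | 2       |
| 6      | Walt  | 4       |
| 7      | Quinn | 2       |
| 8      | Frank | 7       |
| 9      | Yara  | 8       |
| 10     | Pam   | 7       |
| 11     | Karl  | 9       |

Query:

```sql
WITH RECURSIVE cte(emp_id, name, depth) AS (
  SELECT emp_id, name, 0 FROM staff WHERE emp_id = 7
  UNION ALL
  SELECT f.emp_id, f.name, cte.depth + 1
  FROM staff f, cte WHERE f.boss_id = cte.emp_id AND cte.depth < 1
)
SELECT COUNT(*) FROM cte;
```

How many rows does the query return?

3

Base: emp_id=7 (Quinn) at depth 0.
Iteration 1: rows with boss_id in {7} -> Frank (id 8, depth 1), Pam (id 10, depth 1).
Iteration 2: depth < 1 fails for all current rows; recursion stops.
Total rows emitted: 3.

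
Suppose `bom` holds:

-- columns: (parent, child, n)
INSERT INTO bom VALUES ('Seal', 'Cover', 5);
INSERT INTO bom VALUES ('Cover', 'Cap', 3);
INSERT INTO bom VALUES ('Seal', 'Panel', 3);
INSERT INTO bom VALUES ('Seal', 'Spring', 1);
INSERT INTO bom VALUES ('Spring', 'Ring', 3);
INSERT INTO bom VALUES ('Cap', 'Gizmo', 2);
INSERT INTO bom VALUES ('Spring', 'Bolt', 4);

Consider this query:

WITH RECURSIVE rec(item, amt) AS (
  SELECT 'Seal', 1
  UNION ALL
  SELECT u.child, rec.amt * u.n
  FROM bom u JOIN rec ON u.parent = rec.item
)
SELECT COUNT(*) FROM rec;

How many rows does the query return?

8

Base: (Seal, amt=1).
Iteration 1: components of {Seal} -> Cover = 1*5 = 5, Panel = 1*3 = 3, Spring = 1*1 = 1.
Iteration 2: components of {Cover,Panel,Spring} -> Bolt = 1*4 = 4, Cap = 5*3 = 15, Ring = 1*3 = 3.
Iteration 3: components of {Bolt,Cap,Ring} -> Gizmo = 15*2 = 30.
Iteration 4: no further components; recursion stops.
Total rows emitted: 8.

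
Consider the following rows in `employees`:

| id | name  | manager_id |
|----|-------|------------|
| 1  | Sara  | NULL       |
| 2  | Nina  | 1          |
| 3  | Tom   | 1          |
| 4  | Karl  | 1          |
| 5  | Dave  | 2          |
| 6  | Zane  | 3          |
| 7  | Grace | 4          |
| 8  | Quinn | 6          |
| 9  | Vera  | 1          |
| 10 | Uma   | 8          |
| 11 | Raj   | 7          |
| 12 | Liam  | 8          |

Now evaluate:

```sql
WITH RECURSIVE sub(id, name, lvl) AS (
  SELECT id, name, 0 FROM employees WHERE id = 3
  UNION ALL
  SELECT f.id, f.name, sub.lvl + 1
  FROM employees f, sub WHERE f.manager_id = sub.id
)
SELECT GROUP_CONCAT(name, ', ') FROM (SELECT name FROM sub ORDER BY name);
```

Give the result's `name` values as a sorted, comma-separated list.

Base: id=3 (Tom) at lvl 0.
Iteration 1: rows with manager_id in {3} -> Zane (id 6, lvl 1).
Iteration 2: rows with manager_id in {6} -> Quinn (id 8, lvl 2).
Iteration 3: rows with manager_id in {8} -> Uma (id 10, lvl 3), Liam (id 12, lvl 3).
Iteration 4: no rows with manager_id in {10,12}; recursion stops.

Liam, Quinn, Tom, Uma, Zane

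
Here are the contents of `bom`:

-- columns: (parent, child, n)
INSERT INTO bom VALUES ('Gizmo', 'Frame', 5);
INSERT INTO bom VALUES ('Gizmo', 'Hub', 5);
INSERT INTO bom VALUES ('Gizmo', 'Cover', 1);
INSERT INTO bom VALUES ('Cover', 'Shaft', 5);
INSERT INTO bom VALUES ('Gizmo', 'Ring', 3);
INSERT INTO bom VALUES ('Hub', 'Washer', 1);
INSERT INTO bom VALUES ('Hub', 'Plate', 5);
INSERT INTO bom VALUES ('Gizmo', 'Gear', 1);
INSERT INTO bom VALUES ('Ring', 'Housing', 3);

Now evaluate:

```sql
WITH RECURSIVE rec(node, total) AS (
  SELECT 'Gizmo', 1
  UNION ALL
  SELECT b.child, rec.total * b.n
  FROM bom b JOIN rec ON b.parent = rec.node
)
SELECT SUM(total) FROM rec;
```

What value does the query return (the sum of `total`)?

Base: (Gizmo, total=1).
Iteration 1: components of {Gizmo} -> Cover = 1*1 = 1, Frame = 1*5 = 5, Gear = 1*1 = 1, Hub = 1*5 = 5, Ring = 1*3 = 3.
Iteration 2: components of {Cover,Frame,Gear,Hub,Ring} -> Housing = 3*3 = 9, Plate = 5*5 = 25, Shaft = 1*5 = 5, Washer = 5*1 = 5.
Iteration 3: no further components; recursion stops.
SUM(total) = 1 + 5 + 5 + 1 + 3 + 1 + 5 + 25 + 5 + 9 = 60.

60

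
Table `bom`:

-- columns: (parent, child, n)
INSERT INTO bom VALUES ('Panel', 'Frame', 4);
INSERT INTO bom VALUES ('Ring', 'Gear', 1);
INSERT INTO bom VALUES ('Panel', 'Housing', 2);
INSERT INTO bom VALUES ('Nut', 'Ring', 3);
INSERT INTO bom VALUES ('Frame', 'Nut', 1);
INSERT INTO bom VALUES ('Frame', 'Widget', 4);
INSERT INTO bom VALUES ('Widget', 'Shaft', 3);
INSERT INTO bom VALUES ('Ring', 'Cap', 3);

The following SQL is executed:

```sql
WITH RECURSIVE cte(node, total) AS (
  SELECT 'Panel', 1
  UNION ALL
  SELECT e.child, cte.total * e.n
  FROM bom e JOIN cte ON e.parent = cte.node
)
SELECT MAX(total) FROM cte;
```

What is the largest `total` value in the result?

Base: (Panel, total=1).
Iteration 1: components of {Panel} -> Frame = 1*4 = 4, Housing = 1*2 = 2.
Iteration 2: components of {Frame,Housing} -> Nut = 4*1 = 4, Widget = 4*4 = 16.
Iteration 3: components of {Nut,Widget} -> Ring = 4*3 = 12, Shaft = 16*3 = 48.
Iteration 4: components of {Ring,Shaft} -> Cap = 12*3 = 36, Gear = 12*1 = 12.
Iteration 5: no further components; recursion stops.
total values: 1, 4, 2, 16, 4, 48, 12, 12, 36; the maximum is 48.

48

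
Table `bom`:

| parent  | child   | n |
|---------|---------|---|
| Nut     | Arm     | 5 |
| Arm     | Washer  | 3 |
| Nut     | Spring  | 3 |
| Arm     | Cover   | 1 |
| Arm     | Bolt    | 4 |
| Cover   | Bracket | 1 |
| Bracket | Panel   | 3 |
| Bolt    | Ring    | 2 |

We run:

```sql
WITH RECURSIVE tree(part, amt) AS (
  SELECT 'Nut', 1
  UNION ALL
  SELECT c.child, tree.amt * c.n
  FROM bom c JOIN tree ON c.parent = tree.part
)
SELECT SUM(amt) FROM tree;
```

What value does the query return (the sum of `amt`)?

Base: (Nut, amt=1).
Iteration 1: components of {Nut} -> Arm = 1*5 = 5, Spring = 1*3 = 3.
Iteration 2: components of {Arm,Spring} -> Bolt = 5*4 = 20, Cover = 5*1 = 5, Washer = 5*3 = 15.
Iteration 3: components of {Bolt,Cover,Washer} -> Bracket = 5*1 = 5, Ring = 20*2 = 40.
Iteration 4: components of {Bracket,Ring} -> Panel = 5*3 = 15.
Iteration 5: no further components; recursion stops.
SUM(amt) = 1 + 5 + 3 + 15 + 5 + 20 + 5 + 40 + 15 = 109.

109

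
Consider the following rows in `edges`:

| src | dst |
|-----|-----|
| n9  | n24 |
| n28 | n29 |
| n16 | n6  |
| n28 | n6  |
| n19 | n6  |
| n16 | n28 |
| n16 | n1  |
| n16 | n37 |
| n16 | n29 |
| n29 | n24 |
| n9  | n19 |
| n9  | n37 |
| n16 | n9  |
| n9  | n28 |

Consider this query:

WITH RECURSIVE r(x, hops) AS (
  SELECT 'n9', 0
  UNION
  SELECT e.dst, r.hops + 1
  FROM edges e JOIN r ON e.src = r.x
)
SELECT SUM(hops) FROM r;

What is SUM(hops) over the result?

Base: (n9, hops=0).
Iteration 1: edges from {n9} -> (n19, hops=1), (n24, hops=1), (n28, hops=1), (n37, hops=1).
Iteration 2: edges from {n19,n24,n28,n37} -> (n29, hops=2), (n6, hops=2). [UNION drops 1 duplicate row(s)]
Iteration 3: edges from {n29,n6} -> (n24, hops=3).
Iteration 4: no outgoing edges from {n24}; recursion stops.
SUM(hops) = 0 + 1 + 1 + 1 + 1 + 2 + 2 + 3 = 11.

11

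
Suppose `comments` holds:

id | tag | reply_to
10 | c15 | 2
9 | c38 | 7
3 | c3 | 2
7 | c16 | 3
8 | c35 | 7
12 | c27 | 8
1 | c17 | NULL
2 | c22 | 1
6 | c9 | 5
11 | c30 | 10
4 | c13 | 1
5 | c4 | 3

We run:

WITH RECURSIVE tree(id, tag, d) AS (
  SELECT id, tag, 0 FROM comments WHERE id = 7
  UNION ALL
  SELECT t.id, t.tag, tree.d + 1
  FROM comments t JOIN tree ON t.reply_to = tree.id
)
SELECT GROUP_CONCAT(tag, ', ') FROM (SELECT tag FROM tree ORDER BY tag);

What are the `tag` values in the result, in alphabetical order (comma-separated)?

c16, c27, c35, c38

Base: id=7 (c16) at d 0.
Iteration 1: rows with reply_to in {7} -> c35 (id 8, d 1), c38 (id 9, d 1).
Iteration 2: rows with reply_to in {8,9} -> c27 (id 12, d 2).
Iteration 3: no rows with reply_to in {12}; recursion stops.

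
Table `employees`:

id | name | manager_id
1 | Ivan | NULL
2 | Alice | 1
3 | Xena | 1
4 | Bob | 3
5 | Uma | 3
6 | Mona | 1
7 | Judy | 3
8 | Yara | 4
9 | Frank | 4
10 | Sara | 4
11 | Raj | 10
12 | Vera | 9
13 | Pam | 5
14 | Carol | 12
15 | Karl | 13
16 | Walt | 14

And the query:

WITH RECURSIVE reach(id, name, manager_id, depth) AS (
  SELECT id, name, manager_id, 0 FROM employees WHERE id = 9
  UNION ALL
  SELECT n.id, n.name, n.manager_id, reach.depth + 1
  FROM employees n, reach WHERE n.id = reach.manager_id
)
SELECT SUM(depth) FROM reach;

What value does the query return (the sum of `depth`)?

Base: id=9 (Frank), manager_id=4, depth 0.
Iteration 1: join on id=4 -> Bob (id 4, manager_id=3, depth 1).
Iteration 2: join on id=3 -> Xena (id 3, manager_id=1, depth 2).
Iteration 3: join on id=1 -> Ivan (id 1, manager_id=NULL, depth 3).
Iteration 4: manager_id is NULL; no match; recursion stops.
SUM(depth) = 0 + 1 + 2 + 3 = 6.

6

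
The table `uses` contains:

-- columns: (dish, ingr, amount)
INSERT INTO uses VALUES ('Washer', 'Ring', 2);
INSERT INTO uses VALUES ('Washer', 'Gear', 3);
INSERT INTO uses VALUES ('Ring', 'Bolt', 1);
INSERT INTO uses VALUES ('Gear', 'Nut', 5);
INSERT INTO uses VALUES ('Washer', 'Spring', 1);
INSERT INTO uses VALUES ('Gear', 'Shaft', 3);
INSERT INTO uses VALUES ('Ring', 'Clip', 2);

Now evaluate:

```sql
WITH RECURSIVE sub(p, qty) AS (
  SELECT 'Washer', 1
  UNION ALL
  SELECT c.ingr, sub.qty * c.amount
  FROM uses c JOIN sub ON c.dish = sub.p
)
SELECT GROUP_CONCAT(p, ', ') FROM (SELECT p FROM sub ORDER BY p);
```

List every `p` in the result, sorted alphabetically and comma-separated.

Base: (Washer, qty=1).
Iteration 1: components of {Washer} -> Gear = 1*3 = 3, Ring = 1*2 = 2, Spring = 1*1 = 1.
Iteration 2: components of {Gear,Ring,Spring} -> Bolt = 2*1 = 2, Clip = 2*2 = 4, Nut = 3*5 = 15, Shaft = 3*3 = 9.
Iteration 3: no further components; recursion stops.

Bolt, Clip, Gear, Nut, Ring, Shaft, Spring, Washer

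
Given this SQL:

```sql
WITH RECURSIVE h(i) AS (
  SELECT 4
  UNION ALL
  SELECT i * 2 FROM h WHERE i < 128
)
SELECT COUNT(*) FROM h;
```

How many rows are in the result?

Base: i=4.
Iteration 1: 4 < 128 holds -> i = 4 * 2 = 8.
Iteration 2: 8 < 128 holds -> i = 8 * 2 = 16.
Iteration 3: 16 < 128 holds -> i = 16 * 2 = 32.
Iteration 4: 32 < 128 holds -> i = 32 * 2 = 64.
Iteration 5: 64 < 128 holds -> i = 64 * 2 = 128.
Iteration 6: 128 < 128 fails; recursion stops.
Total rows emitted: 6.

6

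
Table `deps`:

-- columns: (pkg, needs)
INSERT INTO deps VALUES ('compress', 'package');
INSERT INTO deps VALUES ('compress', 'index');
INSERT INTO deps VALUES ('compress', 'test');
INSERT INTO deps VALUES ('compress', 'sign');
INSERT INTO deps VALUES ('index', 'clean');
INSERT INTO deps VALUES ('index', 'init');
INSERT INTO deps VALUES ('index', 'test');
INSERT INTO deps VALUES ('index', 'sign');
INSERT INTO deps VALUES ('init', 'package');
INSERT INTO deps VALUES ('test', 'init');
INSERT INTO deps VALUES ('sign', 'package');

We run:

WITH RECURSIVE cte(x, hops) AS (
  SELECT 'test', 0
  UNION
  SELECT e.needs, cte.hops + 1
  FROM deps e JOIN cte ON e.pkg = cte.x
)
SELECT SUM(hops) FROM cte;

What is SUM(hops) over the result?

3

Base: (test, hops=0).
Iteration 1: edges from {test} -> (init, hops=1).
Iteration 2: edges from {init} -> (package, hops=2).
Iteration 3: no outgoing edges from {package}; recursion stops.
SUM(hops) = 0 + 1 + 2 = 3.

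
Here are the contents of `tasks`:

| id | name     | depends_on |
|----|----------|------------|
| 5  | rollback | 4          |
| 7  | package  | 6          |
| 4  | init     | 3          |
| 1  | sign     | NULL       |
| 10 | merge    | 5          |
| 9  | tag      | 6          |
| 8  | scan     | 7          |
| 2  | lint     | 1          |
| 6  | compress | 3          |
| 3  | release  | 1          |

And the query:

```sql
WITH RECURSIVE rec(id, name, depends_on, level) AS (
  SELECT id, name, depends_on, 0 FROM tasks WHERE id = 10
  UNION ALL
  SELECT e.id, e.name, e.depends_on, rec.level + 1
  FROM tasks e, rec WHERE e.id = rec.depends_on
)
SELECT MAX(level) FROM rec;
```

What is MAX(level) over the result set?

Base: id=10 (merge), depends_on=5, level 0.
Iteration 1: join on id=5 -> rollback (id 5, depends_on=4, level 1).
Iteration 2: join on id=4 -> init (id 4, depends_on=3, level 2).
Iteration 3: join on id=3 -> release (id 3, depends_on=1, level 3).
Iteration 4: join on id=1 -> sign (id 1, depends_on=NULL, level 4).
Iteration 5: depends_on is NULL; no match; recursion stops.
level values: 0, 1, 2, 3, 4; the maximum is 4.

4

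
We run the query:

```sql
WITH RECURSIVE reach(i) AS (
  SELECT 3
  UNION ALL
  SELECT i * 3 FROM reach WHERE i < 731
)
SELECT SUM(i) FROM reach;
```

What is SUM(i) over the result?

3279

Base: i=3.
Iteration 1: 3 < 731 holds -> i = 3 * 3 = 9.
Iteration 2: 9 < 731 holds -> i = 9 * 3 = 27.
Iteration 3: 27 < 731 holds -> i = 27 * 3 = 81.
Iteration 4: 81 < 731 holds -> i = 81 * 3 = 243.
Iteration 5: 243 < 731 holds -> i = 243 * 3 = 729.
Iteration 6: 729 < 731 holds -> i = 729 * 3 = 2187.
Iteration 7: 2187 < 731 fails; recursion stops.
SUM(i) = 3 + 9 + 27 + 81 + 243 + 729 + 2187 = 3279.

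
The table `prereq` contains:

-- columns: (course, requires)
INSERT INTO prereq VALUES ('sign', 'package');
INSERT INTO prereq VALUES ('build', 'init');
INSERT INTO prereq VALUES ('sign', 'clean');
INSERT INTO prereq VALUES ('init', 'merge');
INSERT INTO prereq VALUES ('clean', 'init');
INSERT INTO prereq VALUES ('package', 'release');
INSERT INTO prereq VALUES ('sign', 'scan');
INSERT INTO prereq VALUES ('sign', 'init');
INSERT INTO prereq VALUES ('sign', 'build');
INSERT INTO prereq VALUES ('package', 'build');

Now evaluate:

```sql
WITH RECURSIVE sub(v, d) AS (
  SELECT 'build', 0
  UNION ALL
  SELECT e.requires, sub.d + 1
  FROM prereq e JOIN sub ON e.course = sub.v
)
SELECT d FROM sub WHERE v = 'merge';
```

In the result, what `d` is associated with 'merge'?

Base: (build, d=0).
Iteration 1: edges from {build} -> (init, d=1).
Iteration 2: edges from {init} -> (merge, d=2).
Iteration 3: no outgoing edges from {merge}; recursion stops.

2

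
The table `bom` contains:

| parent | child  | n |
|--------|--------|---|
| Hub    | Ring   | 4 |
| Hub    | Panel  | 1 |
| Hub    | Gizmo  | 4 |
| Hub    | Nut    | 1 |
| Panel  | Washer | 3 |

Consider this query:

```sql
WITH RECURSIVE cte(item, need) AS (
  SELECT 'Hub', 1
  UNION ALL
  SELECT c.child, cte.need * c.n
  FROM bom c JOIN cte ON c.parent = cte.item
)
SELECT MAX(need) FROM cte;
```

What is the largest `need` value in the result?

Base: (Hub, need=1).
Iteration 1: components of {Hub} -> Gizmo = 1*4 = 4, Nut = 1*1 = 1, Panel = 1*1 = 1, Ring = 1*4 = 4.
Iteration 2: components of {Gizmo,Nut,Panel,Ring} -> Washer = 1*3 = 3.
Iteration 3: no further components; recursion stops.
need values: 1, 4, 1, 4, 1, 3; the maximum is 4.

4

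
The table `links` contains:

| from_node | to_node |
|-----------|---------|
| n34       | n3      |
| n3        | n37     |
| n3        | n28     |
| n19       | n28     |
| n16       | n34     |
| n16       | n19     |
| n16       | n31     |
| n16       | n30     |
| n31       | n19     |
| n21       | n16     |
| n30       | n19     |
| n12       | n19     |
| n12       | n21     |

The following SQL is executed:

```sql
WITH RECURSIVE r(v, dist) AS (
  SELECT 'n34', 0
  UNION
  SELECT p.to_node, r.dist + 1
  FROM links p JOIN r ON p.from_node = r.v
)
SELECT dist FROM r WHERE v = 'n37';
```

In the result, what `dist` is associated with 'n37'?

Base: (n34, dist=0).
Iteration 1: edges from {n34} -> (n3, dist=1).
Iteration 2: edges from {n3} -> (n28, dist=2), (n37, dist=2).
Iteration 3: no outgoing edges from {n28,n37}; recursion stops.

2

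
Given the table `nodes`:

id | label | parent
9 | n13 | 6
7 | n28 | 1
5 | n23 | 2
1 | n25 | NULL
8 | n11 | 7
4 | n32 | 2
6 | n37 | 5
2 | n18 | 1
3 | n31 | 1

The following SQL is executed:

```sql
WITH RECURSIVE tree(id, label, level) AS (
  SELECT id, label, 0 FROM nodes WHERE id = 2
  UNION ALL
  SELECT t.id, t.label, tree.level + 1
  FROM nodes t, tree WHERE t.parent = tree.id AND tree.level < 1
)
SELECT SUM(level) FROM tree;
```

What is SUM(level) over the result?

Base: id=2 (n18) at level 0.
Iteration 1: rows with parent in {2} -> n32 (id 4, level 1), n23 (id 5, level 1).
Iteration 2: level < 1 fails for all current rows; recursion stops.
SUM(level) = 0 + 1 + 1 = 2.

2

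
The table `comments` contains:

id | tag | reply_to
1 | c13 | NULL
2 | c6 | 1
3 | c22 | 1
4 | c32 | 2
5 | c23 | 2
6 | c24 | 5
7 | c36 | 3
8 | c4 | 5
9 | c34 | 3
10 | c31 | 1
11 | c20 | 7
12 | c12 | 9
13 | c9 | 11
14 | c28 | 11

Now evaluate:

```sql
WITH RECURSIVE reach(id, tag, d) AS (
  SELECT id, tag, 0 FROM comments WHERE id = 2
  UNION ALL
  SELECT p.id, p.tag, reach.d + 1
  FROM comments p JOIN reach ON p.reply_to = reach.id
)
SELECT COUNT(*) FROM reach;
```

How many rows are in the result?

Base: id=2 (c6) at d 0.
Iteration 1: rows with reply_to in {2} -> c32 (id 4, d 1), c23 (id 5, d 1).
Iteration 2: rows with reply_to in {4,5} -> c24 (id 6, d 2), c4 (id 8, d 2).
Iteration 3: no rows with reply_to in {6,8}; recursion stops.
Total rows emitted: 5.

5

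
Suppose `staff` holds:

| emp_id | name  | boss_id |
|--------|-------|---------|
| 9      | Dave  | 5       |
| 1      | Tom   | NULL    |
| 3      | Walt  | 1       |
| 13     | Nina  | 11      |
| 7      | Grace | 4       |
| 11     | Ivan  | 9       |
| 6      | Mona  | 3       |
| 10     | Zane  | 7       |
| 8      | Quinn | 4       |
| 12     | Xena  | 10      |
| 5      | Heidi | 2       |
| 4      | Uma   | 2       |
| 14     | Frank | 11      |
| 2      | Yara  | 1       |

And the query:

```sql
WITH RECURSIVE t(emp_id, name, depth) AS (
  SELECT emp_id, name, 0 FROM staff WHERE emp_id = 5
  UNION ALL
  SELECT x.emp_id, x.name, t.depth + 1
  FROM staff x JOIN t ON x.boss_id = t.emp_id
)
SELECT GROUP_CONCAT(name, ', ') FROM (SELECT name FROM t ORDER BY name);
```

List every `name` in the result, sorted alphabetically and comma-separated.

Dave, Frank, Heidi, Ivan, Nina

Base: emp_id=5 (Heidi) at depth 0.
Iteration 1: rows with boss_id in {5} -> Dave (id 9, depth 1).
Iteration 2: rows with boss_id in {9} -> Ivan (id 11, depth 2).
Iteration 3: rows with boss_id in {11} -> Nina (id 13, depth 3), Frank (id 14, depth 3).
Iteration 4: no rows with boss_id in {13,14}; recursion stops.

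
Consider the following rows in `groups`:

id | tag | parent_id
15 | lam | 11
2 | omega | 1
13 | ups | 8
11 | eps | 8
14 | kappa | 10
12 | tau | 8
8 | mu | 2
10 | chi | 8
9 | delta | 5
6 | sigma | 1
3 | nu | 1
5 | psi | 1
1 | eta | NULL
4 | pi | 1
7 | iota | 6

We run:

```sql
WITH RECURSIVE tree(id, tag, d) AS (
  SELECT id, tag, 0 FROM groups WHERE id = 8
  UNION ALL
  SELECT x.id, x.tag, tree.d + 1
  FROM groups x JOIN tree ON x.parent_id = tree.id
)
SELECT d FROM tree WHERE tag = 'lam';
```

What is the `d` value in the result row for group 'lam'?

2

Base: id=8 (mu) at d 0.
Iteration 1: rows with parent_id in {8} -> chi (id 10, d 1), eps (id 11, d 1), tau (id 12, d 1), ups (id 13, d 1).
Iteration 2: rows with parent_id in {10,11,12,13} -> kappa (id 14, d 2), lam (id 15, d 2).
Iteration 3: no rows with parent_id in {14,15}; recursion stops.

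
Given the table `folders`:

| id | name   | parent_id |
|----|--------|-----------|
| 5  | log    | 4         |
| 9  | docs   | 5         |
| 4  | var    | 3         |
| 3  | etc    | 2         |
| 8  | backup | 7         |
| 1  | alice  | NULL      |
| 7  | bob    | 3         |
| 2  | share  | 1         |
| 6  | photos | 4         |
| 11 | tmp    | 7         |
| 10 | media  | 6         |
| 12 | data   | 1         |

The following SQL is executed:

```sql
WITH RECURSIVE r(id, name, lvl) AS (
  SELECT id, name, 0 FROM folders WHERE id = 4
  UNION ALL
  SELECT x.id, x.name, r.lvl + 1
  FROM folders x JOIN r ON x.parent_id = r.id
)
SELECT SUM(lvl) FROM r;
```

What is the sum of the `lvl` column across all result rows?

Base: id=4 (var) at lvl 0.
Iteration 1: rows with parent_id in {4} -> log (id 5, lvl 1), photos (id 6, lvl 1).
Iteration 2: rows with parent_id in {5,6} -> docs (id 9, lvl 2), media (id 10, lvl 2).
Iteration 3: no rows with parent_id in {9,10}; recursion stops.
SUM(lvl) = 0 + 1 + 1 + 2 + 2 = 6.

6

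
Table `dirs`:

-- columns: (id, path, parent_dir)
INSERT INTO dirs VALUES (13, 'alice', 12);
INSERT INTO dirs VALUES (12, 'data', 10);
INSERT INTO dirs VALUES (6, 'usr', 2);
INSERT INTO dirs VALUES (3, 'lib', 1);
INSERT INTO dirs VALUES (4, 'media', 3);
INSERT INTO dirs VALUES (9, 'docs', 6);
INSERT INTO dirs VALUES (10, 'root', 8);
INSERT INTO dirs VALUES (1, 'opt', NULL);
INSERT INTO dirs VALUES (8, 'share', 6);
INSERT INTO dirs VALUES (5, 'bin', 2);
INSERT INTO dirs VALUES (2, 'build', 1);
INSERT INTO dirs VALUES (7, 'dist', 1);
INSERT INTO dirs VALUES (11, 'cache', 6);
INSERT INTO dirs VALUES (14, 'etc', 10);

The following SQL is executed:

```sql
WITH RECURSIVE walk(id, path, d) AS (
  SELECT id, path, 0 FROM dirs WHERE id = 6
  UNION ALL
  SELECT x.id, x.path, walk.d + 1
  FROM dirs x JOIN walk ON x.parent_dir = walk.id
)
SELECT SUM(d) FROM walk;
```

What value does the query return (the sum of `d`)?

Base: id=6 (usr) at d 0.
Iteration 1: rows with parent_dir in {6} -> share (id 8, d 1), docs (id 9, d 1), cache (id 11, d 1).
Iteration 2: rows with parent_dir in {8,9,11} -> root (id 10, d 2).
Iteration 3: rows with parent_dir in {10} -> data (id 12, d 3), etc (id 14, d 3).
Iteration 4: rows with parent_dir in {12,14} -> alice (id 13, d 4).
Iteration 5: no rows with parent_dir in {13}; recursion stops.
SUM(d) = 0 + 1 + 1 + 1 + 2 + 3 + 3 + 4 = 15.

15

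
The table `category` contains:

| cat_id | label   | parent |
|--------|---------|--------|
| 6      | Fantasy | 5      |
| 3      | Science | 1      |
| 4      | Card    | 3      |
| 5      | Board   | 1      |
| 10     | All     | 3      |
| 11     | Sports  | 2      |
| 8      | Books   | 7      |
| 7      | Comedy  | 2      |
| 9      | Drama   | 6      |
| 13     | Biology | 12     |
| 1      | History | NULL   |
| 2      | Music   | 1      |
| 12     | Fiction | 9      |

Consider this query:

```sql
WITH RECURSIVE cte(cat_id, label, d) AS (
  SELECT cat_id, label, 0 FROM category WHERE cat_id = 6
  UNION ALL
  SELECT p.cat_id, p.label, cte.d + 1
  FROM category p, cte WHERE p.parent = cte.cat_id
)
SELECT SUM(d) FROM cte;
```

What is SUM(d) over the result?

6

Base: cat_id=6 (Fantasy) at d 0.
Iteration 1: rows with parent in {6} -> Drama (id 9, d 1).
Iteration 2: rows with parent in {9} -> Fiction (id 12, d 2).
Iteration 3: rows with parent in {12} -> Biology (id 13, d 3).
Iteration 4: no rows with parent in {13}; recursion stops.
SUM(d) = 0 + 1 + 2 + 3 = 6.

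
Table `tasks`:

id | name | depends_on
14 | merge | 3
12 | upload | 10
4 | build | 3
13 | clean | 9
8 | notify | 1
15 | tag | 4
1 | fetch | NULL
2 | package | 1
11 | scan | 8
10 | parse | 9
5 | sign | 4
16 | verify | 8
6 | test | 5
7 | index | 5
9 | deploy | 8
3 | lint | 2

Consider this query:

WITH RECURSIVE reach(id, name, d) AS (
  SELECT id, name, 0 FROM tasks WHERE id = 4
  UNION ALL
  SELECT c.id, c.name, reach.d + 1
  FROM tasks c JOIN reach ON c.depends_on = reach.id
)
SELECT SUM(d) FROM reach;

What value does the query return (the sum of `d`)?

Base: id=4 (build) at d 0.
Iteration 1: rows with depends_on in {4} -> sign (id 5, d 1), tag (id 15, d 1).
Iteration 2: rows with depends_on in {5,15} -> test (id 6, d 2), index (id 7, d 2).
Iteration 3: no rows with depends_on in {6,7}; recursion stops.
SUM(d) = 0 + 1 + 1 + 2 + 2 = 6.

6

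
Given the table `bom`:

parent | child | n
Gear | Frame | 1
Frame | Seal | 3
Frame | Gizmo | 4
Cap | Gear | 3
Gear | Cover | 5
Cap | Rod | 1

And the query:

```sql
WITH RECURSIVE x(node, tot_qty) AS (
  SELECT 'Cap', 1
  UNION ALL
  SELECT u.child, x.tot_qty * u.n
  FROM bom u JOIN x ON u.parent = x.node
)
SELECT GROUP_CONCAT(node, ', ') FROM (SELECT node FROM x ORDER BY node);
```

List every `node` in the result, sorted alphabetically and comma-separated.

Cap, Cover, Frame, Gear, Gizmo, Rod, Seal

Base: (Cap, tot_qty=1).
Iteration 1: components of {Cap} -> Gear = 1*3 = 3, Rod = 1*1 = 1.
Iteration 2: components of {Gear,Rod} -> Cover = 3*5 = 15, Frame = 3*1 = 3.
Iteration 3: components of {Cover,Frame} -> Gizmo = 3*4 = 12, Seal = 3*3 = 9.
Iteration 4: no further components; recursion stops.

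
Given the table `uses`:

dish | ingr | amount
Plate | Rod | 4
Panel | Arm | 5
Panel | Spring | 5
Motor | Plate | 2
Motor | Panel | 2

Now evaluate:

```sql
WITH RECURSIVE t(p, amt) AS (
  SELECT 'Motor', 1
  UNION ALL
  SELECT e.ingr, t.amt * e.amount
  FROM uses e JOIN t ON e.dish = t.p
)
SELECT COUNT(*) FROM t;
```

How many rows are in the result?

Base: (Motor, amt=1).
Iteration 1: components of {Motor} -> Panel = 1*2 = 2, Plate = 1*2 = 2.
Iteration 2: components of {Panel,Plate} -> Arm = 2*5 = 10, Rod = 2*4 = 8, Spring = 2*5 = 10.
Iteration 3: no further components; recursion stops.
Total rows emitted: 6.

6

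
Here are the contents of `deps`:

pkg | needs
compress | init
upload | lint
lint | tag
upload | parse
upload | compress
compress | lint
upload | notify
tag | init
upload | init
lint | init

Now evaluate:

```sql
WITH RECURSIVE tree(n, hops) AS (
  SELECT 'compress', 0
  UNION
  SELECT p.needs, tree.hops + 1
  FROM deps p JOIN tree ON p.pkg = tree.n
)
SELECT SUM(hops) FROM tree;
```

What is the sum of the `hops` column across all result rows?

Base: (compress, hops=0).
Iteration 1: edges from {compress} -> (init, hops=1), (lint, hops=1).
Iteration 2: edges from {init,lint} -> (init, hops=2), (tag, hops=2).
Iteration 3: edges from {init,tag} -> (init, hops=3).
Iteration 4: no outgoing edges from {init}; recursion stops.
SUM(hops) = 0 + 1 + 1 + 2 + 2 + 3 = 9.

9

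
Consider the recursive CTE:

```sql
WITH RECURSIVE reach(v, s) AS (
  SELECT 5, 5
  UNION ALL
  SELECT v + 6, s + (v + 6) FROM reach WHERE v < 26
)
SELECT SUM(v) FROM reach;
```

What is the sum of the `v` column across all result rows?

85

Base: v=5, s=5.
Iteration 1: 5 < 26 holds -> v = 5 + 6 = 11, s = 5 + 11 = 16.
Iteration 2: 11 < 26 holds -> v = 11 + 6 = 17, s = 16 + 17 = 33.
Iteration 3: 17 < 26 holds -> v = 17 + 6 = 23, s = 33 + 23 = 56.
Iteration 4: 23 < 26 holds -> v = 23 + 6 = 29, s = 56 + 29 = 85.
Iteration 5: 29 < 26 fails; recursion stops.
SUM(v) = 5 + 11 + 17 + 23 + 29 = 85.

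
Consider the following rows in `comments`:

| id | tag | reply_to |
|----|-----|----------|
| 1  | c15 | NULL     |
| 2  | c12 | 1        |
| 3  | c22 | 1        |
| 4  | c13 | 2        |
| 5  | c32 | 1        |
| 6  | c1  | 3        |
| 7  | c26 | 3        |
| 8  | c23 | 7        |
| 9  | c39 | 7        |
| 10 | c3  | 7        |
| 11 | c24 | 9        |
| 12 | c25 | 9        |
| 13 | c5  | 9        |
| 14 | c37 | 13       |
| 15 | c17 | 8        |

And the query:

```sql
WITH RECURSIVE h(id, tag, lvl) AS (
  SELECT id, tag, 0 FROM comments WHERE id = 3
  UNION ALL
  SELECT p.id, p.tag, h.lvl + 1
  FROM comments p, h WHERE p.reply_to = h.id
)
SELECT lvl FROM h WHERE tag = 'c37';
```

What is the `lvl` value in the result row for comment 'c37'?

Base: id=3 (c22) at lvl 0.
Iteration 1: rows with reply_to in {3} -> c1 (id 6, lvl 1), c26 (id 7, lvl 1).
Iteration 2: rows with reply_to in {6,7} -> c23 (id 8, lvl 2), c39 (id 9, lvl 2), c3 (id 10, lvl 2).
Iteration 3: rows with reply_to in {8,9,10} -> c24 (id 11, lvl 3), c25 (id 12, lvl 3), c5 (id 13, lvl 3), c17 (id 15, lvl 3).
Iteration 4: rows with reply_to in {11,12,13,15} -> c37 (id 14, lvl 4).
Iteration 5: no rows with reply_to in {14}; recursion stops.

4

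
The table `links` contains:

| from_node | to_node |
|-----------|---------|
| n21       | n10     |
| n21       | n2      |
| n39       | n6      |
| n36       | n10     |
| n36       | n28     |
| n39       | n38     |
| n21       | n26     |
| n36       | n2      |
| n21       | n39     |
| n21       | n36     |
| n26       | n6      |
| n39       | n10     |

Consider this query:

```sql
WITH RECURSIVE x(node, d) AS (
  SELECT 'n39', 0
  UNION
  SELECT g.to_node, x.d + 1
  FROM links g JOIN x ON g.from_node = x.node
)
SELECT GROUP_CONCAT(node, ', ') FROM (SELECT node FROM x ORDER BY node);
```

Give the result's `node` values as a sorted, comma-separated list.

n10, n38, n39, n6

Base: (n39, d=0).
Iteration 1: edges from {n39} -> (n10, d=1), (n38, d=1), (n6, d=1).
Iteration 2: no outgoing edges from {n10,n38,n6}; recursion stops.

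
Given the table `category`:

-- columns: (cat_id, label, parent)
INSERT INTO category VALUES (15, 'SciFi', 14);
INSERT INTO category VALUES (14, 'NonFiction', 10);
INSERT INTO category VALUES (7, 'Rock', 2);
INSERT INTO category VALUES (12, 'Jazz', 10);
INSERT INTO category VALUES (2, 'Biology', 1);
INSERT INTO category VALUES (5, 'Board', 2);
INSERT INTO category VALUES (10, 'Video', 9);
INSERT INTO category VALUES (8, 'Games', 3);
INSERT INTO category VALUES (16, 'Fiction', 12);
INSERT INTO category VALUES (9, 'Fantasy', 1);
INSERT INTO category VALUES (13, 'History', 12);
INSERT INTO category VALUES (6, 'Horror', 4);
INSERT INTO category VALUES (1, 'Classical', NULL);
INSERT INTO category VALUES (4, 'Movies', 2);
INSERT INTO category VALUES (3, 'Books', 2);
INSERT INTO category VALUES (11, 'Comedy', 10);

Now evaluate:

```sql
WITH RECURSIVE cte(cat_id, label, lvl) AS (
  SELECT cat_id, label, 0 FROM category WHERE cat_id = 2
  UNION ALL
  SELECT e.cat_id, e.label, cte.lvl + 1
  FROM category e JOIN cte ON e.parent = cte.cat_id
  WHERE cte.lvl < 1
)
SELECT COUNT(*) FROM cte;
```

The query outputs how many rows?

5

Base: cat_id=2 (Biology) at lvl 0.
Iteration 1: rows with parent in {2} -> Books (id 3, lvl 1), Movies (id 4, lvl 1), Board (id 5, lvl 1), Rock (id 7, lvl 1).
Iteration 2: lvl < 1 fails for all current rows; recursion stops.
Total rows emitted: 5.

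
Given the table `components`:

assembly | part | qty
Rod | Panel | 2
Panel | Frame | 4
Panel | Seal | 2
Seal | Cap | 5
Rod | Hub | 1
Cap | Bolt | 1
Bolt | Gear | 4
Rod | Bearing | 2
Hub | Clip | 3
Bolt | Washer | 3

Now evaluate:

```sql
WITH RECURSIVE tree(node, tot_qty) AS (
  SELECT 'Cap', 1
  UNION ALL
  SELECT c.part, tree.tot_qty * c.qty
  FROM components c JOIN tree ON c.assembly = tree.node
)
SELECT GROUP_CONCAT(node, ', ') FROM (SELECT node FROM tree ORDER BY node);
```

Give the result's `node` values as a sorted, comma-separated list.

Base: (Cap, tot_qty=1).
Iteration 1: components of {Cap} -> Bolt = 1*1 = 1.
Iteration 2: components of {Bolt} -> Gear = 1*4 = 4, Washer = 1*3 = 3.
Iteration 3: no further components; recursion stops.

Bolt, Cap, Gear, Washer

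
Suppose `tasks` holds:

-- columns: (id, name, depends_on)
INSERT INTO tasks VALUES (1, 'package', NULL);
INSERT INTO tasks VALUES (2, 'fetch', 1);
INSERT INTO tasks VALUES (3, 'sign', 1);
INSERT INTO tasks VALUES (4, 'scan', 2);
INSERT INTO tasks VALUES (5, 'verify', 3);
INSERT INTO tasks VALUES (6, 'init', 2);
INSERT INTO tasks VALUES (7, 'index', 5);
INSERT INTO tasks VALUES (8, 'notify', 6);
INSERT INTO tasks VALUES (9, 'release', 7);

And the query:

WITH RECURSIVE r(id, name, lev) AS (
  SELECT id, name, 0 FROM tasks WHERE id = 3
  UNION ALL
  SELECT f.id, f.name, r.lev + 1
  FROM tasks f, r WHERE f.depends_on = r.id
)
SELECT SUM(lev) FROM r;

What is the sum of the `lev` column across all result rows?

6

Base: id=3 (sign) at lev 0.
Iteration 1: rows with depends_on in {3} -> verify (id 5, lev 1).
Iteration 2: rows with depends_on in {5} -> index (id 7, lev 2).
Iteration 3: rows with depends_on in {7} -> release (id 9, lev 3).
Iteration 4: no rows with depends_on in {9}; recursion stops.
SUM(lev) = 0 + 1 + 2 + 3 = 6.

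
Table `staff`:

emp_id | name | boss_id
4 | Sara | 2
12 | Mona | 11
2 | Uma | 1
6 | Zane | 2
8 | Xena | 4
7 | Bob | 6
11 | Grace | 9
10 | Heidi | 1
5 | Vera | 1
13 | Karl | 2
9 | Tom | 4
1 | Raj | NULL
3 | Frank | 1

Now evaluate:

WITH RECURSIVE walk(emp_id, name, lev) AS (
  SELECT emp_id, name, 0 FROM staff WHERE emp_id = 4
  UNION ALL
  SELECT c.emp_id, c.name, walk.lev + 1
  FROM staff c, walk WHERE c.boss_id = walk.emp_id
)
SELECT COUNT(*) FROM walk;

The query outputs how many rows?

5

Base: emp_id=4 (Sara) at lev 0.
Iteration 1: rows with boss_id in {4} -> Xena (id 8, lev 1), Tom (id 9, lev 1).
Iteration 2: rows with boss_id in {8,9} -> Grace (id 11, lev 2).
Iteration 3: rows with boss_id in {11} -> Mona (id 12, lev 3).
Iteration 4: no rows with boss_id in {12}; recursion stops.
Total rows emitted: 5.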